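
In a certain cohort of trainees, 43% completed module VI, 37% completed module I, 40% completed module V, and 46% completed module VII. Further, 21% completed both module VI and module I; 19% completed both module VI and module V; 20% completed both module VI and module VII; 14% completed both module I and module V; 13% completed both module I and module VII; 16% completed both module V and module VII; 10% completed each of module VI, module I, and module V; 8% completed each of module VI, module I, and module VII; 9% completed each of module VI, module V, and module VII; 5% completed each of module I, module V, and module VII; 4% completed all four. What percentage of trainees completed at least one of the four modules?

91%

Inclusion–exclusion gives
P(at least one) = 43 + 37 + 40 + 46 − 21 − 19 − 20 − 14 − 13 − 16 + 10 + 8 + 9 + 5 − 4 = 91%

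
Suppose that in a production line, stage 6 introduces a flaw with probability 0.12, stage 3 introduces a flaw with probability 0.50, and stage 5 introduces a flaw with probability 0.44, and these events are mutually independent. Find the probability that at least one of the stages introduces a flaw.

0.7536

P(none) = (1 − 0.12) × (1 − 0.50) × (1 − 0.44) = 0.88 × 0.50 × 0.56 = 0.2464
P(at least one) = 1 − 0.2464 = 0.7536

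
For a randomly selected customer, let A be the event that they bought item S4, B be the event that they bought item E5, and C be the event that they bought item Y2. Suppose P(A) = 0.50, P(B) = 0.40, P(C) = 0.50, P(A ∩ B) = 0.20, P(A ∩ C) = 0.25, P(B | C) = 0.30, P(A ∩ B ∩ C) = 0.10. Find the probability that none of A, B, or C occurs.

P(B ∩ C) = P(C)·P(B|C) = 0.50 × 0.30 = 0.15
P(A ∪ B ∪ C) = 0.50 + 0.40 + 0.50 − 0.20 − 0.25 − 0.15 + 0.10 = 0.90
P(none) = 1 − 0.90 = 0.10

0.10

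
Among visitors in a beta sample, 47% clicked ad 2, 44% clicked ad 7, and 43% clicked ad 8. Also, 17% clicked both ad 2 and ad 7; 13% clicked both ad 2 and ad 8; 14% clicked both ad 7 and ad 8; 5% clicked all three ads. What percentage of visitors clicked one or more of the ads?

By inclusion-exclusion,
P(at least one) = 47 + 44 + 43 − 17 − 13 − 14 + 5 = 95%

95%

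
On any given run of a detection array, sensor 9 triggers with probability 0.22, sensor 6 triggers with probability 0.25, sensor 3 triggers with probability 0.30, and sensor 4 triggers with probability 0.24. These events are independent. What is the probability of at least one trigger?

0.68878

Independence gives P(none) = ∏(1 − pᵢ).
P(none) = (1 − 0.22) × (1 − 0.25) × (1 − 0.30) × (1 − 0.24) = 0.78 × 0.75 × 0.70 × 0.76 = 0.31122
P(at least one) = 1 − 0.31122 = 0.68878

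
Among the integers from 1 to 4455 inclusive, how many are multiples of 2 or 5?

2673

Inclusion–exclusion gives
2227 + 891 − 445 = 2673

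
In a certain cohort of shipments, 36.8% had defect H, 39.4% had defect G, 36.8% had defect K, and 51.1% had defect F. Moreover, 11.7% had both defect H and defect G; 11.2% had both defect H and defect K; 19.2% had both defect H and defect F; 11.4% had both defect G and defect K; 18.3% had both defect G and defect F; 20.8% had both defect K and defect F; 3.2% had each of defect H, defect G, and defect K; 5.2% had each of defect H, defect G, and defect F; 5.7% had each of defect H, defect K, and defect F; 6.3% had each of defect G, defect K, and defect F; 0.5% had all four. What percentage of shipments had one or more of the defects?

By inclusion-exclusion,
P(union) = 36.8 + 39.4 + 36.8 + 51.1 − 11.7 − 11.2 − 19.2 − 11.4 − 18.3 − 20.8 + 3.2 + 5.2 + 5.7 + 6.3 − 0.5 = 91.4%

91.4%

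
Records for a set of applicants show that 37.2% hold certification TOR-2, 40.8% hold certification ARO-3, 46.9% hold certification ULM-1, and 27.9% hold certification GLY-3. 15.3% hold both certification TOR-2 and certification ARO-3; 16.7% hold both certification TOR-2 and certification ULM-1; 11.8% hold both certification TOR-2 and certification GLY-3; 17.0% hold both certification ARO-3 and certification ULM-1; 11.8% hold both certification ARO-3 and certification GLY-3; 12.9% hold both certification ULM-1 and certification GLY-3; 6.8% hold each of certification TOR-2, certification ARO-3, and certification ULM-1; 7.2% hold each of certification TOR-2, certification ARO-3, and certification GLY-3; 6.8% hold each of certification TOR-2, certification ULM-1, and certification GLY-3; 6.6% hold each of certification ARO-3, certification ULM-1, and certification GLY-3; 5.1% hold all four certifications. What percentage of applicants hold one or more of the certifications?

Using inclusion–exclusion:
P(union) = 37.2 + 40.8 + 46.9 + 27.9 − 15.3 − 16.7 − 11.8 − 17.0 − 11.8 − 12.9 + 6.8 + 7.2 + 6.8 + 6.6 − 5.1 = 89.6%

89.6%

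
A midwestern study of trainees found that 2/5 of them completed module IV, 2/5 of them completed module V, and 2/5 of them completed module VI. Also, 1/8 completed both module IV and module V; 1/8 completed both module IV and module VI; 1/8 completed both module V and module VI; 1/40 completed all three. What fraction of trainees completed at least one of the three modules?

17/20

Inclusion–exclusion gives
P(at least one) = 2/5 + 2/5 + 2/5 − 1/8 − 1/8 − 1/8 + 1/40 = 17/20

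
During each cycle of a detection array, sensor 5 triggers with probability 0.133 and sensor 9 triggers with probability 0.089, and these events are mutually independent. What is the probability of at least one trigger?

0.210163

Independence gives P(none) = ∏(1 − pᵢ).
P(none) = (1 − 0.133) × (1 − 0.089) = 0.867 × 0.911 = 0.789837
P(at least one) = 1 − 0.789837 = 0.210163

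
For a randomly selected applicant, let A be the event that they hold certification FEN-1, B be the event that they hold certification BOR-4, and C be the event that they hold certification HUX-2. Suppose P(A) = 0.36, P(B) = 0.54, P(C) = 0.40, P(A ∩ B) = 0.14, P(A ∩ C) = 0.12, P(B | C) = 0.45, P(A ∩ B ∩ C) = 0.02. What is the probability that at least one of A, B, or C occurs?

0.88

P(B ∩ C) = P(C)·P(B|C) = 0.40 × 0.45 = 0.18
Apply inclusion-exclusion:
P(A ∪ B ∪ C) = 0.36 + 0.54 + 0.40 − 0.14 − 0.12 − 0.18 + 0.02 = 0.88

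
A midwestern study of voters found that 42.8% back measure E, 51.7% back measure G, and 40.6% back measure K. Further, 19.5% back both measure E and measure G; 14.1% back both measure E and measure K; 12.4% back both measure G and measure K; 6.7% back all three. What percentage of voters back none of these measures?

4.2%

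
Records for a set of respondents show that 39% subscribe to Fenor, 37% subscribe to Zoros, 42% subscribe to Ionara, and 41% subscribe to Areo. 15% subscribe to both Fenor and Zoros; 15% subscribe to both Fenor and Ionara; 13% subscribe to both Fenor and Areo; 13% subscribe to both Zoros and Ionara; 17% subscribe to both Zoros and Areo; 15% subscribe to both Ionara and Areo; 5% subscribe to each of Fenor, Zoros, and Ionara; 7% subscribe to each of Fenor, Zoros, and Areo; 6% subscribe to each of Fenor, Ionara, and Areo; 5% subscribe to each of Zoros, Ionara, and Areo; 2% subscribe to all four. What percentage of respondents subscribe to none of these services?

8%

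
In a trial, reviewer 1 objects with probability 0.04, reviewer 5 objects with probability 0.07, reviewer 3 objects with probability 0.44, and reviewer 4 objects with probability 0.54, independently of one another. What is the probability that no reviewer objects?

P(none) = (1 − 0.04) × (1 − 0.07) × (1 − 0.44) × (1 − 0.54) = 0.96 × 0.93 × 0.56 × 0.46 = 0.22998528

0.22998528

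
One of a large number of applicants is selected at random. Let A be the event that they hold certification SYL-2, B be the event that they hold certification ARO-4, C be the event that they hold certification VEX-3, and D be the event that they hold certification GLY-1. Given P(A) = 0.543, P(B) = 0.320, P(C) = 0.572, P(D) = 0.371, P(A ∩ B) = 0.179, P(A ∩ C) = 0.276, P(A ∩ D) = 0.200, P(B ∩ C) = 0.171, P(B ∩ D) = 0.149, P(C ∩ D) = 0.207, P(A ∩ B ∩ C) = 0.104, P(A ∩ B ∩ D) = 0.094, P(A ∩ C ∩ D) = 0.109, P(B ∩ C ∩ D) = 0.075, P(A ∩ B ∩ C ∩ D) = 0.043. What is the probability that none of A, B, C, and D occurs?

0.037

By inclusion-exclusion,
P(A ∪ B ∪ C ∪ D) = 0.543 + 0.320 + 0.572 + 0.371 − 0.179 − 0.276 − 0.200 − 0.171 − 0.149 − 0.207 + 0.104 + 0.094 + 0.109 + 0.075 − 0.043 = 0.963
P(none) = 1 − 0.963 = 0.037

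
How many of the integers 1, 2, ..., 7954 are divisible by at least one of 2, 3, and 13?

3977 + 2651 + 611 − 1325 − 305 − 203 + 101 = 5507

5507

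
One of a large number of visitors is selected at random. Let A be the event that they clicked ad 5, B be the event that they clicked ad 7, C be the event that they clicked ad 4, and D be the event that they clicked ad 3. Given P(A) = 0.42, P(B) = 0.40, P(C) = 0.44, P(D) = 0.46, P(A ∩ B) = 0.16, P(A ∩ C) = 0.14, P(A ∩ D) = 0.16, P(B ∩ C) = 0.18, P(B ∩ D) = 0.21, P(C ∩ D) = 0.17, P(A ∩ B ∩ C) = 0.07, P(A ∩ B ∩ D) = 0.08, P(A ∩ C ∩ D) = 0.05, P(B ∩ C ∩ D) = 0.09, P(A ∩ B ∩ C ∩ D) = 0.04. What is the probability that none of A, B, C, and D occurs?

0.05

Apply inclusion-exclusion:
P(A ∪ B ∪ C ∪ D) = 0.42 + 0.40 + 0.44 + 0.46 − 0.16 − 0.14 − 0.16 − 0.18 − 0.21 − 0.17 + 0.07 + 0.08 + 0.05 + 0.09 − 0.04 = 0.95
P(none) = 1 − 0.95 = 0.05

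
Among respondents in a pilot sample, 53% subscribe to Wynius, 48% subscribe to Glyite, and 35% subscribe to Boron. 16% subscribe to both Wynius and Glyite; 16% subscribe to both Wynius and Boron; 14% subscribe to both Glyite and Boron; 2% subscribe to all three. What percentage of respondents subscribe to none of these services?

8%

Using inclusion–exclusion:
P(at least one) = 53 + 48 + 35 − 16 − 16 − 14 + 2 = 92%
P(none) = 100% − 92% = 8%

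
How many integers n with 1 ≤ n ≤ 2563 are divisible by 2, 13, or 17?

floor(2563/2) + floor(2563/13) + floor(2563/17) − floor(2563/26) − floor(2563/34) − floor(2563/221) + floor(2563/442) = 1281 + 197 + 150 − 98 − 75 − 11 + 5 = 1449

1449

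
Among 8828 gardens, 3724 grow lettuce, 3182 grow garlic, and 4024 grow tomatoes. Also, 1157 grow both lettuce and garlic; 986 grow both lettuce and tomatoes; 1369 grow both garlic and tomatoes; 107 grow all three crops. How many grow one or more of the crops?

|at least one| = 3724 + 3182 + 4024 − 1157 − 986 − 1369 + 107 = 7525

7525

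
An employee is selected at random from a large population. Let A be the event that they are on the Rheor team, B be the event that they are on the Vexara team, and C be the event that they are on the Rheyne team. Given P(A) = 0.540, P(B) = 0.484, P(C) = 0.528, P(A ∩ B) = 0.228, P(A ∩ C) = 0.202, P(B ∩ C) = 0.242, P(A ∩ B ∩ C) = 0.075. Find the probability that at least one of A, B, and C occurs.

P(A ∪ B ∪ C) = 0.540 + 0.484 + 0.528 − 0.228 − 0.202 − 0.242 + 0.075 = 0.955

0.955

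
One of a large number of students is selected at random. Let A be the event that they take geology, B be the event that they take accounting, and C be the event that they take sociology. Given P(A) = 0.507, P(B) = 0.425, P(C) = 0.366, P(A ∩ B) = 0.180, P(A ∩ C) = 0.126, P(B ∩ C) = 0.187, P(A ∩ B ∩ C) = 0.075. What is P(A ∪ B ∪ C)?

Apply inclusion-exclusion:
P(A ∪ B ∪ C) = 0.507 + 0.425 + 0.366 − 0.180 − 0.126 − 0.187 + 0.075 = 0.880

0.880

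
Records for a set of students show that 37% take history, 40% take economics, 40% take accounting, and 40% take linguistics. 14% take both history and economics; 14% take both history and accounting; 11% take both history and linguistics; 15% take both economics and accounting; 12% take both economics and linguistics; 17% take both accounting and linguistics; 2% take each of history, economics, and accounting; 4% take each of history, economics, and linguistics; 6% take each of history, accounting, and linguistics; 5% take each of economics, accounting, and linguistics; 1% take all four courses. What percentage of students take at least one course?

P(at least one) = 37 + 40 + 40 + 40 − 14 − 14 − 11 − 15 − 12 − 17 + 2 + 4 + 6 + 5 − 1 = 90%

90%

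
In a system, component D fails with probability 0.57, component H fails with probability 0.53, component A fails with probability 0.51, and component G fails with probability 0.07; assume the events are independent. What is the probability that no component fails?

0.09209697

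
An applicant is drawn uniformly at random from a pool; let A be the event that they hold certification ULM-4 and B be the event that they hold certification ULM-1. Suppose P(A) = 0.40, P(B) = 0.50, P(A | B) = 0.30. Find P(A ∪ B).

0.75

P(A ∩ B) = P(B)·P(A|B) = 0.50 × 0.30 = 0.15
By inclusion-exclusion,
P(A ∪ B) = 0.40 + 0.50 − 0.15 = 0.75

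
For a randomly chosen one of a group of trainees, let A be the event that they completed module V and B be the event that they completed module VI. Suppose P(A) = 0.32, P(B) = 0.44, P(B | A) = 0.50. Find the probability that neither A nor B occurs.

0.40

P(A ∩ B) = P(A)·P(B|A) = 0.32 × 0.50 = 0.16
P(A ∪ B) = 0.32 + 0.44 − 0.16 = 0.60
P(none) = 1 − 0.60 = 0.40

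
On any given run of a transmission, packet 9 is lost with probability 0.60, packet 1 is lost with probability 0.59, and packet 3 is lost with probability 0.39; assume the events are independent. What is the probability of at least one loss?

0.89996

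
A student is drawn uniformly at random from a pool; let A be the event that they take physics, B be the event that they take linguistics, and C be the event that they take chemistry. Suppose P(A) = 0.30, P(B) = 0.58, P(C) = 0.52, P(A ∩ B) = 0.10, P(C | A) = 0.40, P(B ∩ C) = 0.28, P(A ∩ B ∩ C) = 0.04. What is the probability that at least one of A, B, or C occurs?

P(A ∩ C) = P(A)·P(C|A) = 0.30 × 0.40 = 0.12
By inclusion–exclusion:
P(A ∪ B ∪ C) = 0.30 + 0.58 + 0.52 − 0.10 − 0.12 − 0.28 + 0.04 = 0.94

0.94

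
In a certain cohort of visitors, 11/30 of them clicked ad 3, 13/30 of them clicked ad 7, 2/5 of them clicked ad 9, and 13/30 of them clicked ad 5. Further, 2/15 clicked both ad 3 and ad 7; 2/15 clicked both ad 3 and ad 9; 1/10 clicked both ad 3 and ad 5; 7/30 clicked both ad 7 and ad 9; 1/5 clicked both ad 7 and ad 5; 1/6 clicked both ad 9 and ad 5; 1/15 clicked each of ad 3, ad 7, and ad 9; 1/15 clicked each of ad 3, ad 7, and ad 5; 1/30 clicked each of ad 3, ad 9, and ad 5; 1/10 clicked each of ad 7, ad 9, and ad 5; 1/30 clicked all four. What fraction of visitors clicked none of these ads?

P(at least one) = 11/30 + 13/30 + 2/5 + 13/30 − 2/15 − 2/15 − 1/10 − 7/30 − 1/5 − 1/6 + 1/15 + 1/15 + 1/30 + 1/10 − 1/30 = 9/10
P(none) = 1 − 9/10 = 1/10

1/10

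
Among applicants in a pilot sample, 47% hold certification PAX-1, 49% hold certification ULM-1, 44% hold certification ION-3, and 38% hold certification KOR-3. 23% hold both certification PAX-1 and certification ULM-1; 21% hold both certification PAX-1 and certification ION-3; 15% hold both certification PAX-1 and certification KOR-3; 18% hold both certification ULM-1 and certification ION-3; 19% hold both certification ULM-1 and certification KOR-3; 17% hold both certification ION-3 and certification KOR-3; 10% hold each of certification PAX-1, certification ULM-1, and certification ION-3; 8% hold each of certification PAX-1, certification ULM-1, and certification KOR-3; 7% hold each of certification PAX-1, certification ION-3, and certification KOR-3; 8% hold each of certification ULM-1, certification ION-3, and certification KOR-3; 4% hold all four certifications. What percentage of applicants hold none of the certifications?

6%

By inclusion–exclusion:
P(at least one) = 47 + 49 + 44 + 38 − 23 − 21 − 15 − 18 − 19 − 17 + 10 + 8 + 7 + 8 − 4 = 94%
P(none) = 100% − 94% = 6%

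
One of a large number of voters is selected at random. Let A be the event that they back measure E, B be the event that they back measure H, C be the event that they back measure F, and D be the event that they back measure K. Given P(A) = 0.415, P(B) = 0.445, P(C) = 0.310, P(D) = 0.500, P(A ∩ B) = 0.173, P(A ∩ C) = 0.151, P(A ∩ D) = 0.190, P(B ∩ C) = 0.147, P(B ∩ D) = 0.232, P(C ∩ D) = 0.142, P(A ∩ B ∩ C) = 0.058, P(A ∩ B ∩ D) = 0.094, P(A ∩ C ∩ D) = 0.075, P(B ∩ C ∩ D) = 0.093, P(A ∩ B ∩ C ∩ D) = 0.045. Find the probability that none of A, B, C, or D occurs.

Using inclusion–exclusion:
P(A ∪ B ∪ C ∪ D) = 0.415 + 0.445 + 0.310 + 0.500 − 0.173 − 0.151 − 0.190 − 0.147 − 0.232 − 0.142 + 0.058 + 0.094 + 0.075 + 0.093 − 0.045 = 0.910
P(none) = 1 − 0.910 = 0.090

0.090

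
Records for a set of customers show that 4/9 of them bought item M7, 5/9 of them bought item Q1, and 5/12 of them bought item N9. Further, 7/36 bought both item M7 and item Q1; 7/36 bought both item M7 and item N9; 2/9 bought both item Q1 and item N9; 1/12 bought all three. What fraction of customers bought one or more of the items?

P(union) = 4/9 + 5/9 + 5/12 − 7/36 − 7/36 − 2/9 + 1/12 = 8/9

8/9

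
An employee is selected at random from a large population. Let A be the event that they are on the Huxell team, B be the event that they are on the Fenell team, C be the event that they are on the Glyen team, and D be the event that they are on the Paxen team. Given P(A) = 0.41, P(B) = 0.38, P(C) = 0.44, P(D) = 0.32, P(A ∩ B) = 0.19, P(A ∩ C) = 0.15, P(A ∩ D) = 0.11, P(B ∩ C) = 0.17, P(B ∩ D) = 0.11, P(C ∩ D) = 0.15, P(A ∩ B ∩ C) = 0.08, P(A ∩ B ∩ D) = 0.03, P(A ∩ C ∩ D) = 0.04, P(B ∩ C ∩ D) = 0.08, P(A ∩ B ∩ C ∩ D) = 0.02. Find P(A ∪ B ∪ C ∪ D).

0.88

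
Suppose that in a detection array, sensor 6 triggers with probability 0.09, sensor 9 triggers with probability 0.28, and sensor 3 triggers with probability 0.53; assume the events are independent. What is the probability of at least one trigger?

0.692056

P(none) = (1 − 0.09) × (1 − 0.28) × (1 − 0.53) = 0.91 × 0.72 × 0.47 = 0.307944
P(at least one) = 1 − 0.307944 = 0.692056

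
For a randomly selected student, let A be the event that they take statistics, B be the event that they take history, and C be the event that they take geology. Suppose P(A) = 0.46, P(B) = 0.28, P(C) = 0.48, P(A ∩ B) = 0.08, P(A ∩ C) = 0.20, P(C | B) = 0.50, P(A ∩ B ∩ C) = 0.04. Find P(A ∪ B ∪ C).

0.84

P(B ∩ C) = P(B)·P(C|B) = 0.28 × 0.50 = 0.14
P(A ∪ B ∪ C) = 0.46 + 0.28 + 0.48 − 0.08 − 0.20 − 0.14 + 0.04 = 0.84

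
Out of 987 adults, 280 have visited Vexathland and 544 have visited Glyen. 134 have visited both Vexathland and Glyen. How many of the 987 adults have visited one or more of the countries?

|union| = 280 + 544 − 134 = 690

690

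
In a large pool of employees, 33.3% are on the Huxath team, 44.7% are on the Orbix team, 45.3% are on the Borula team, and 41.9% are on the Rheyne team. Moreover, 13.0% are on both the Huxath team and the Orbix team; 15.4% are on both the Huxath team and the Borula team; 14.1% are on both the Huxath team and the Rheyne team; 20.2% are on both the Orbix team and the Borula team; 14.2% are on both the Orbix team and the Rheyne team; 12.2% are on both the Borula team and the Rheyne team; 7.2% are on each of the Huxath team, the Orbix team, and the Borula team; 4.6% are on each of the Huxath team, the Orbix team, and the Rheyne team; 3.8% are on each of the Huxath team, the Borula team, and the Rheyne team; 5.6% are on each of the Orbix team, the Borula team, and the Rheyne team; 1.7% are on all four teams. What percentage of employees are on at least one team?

95.6%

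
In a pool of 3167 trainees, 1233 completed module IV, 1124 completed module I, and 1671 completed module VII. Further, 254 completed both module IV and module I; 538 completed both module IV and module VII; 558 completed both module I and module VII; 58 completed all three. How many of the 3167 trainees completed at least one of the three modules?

2736

Inclusion–exclusion gives
N(≥1) = 1233 + 1124 + 1671 − 254 − 538 − 558 + 58 = 2736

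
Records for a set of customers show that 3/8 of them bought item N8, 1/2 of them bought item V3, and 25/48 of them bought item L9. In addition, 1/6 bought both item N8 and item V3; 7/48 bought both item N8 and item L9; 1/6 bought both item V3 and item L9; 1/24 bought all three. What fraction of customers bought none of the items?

1/24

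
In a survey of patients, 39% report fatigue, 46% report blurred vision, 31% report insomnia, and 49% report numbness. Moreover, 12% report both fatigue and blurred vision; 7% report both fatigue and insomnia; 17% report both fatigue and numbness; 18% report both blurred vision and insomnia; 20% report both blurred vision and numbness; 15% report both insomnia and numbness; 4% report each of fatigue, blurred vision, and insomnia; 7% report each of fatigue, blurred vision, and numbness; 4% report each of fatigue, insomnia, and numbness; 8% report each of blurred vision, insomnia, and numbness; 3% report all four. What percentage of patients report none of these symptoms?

4%

By inclusion-exclusion,
P(union) = 39 + 46 + 31 + 49 − 12 − 7 − 17 − 18 − 20 − 15 + 4 + 7 + 4 + 8 − 3 = 96%
P(none) = 100% − 96% = 4%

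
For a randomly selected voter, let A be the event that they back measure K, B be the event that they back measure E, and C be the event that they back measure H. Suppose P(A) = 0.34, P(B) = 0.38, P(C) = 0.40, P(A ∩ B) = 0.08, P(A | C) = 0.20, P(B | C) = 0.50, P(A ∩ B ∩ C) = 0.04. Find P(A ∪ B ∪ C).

P(A ∩ C) = P(C)·P(A|C) = 0.40 × 0.20 = 0.08
P(B ∩ C) = P(C)·P(B|C) = 0.40 × 0.50 = 0.20
Inclusion–exclusion gives
P(A ∪ B ∪ C) = 0.34 + 0.38 + 0.40 − 0.08 − 0.08 − 0.20 + 0.04 = 0.80

0.80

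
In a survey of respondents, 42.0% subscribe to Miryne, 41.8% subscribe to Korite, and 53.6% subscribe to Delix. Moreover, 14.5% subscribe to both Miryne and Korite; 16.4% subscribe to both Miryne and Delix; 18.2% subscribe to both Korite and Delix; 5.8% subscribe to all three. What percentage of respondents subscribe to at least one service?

By inclusion-exclusion,
P(≥1) = 42.0 + 41.8 + 53.6 − 14.5 − 16.4 − 18.2 + 5.8 = 94.1%

94.1%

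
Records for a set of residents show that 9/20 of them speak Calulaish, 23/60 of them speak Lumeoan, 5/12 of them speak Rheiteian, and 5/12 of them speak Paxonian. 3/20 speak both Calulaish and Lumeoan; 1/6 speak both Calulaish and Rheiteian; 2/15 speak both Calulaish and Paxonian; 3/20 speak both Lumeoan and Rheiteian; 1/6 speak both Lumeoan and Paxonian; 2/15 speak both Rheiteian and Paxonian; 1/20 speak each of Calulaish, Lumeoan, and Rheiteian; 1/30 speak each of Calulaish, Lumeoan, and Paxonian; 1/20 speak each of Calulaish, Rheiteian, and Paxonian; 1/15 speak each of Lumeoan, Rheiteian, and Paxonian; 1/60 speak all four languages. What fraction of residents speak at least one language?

P(≥1) = 9/20 + 23/60 + 5/12 + 5/12 − 3/20 − 1/6 − 2/15 − 3/20 − 1/6 − 2/15 + 1/20 + 1/30 + 1/20 + 1/15 − 1/60 = 19/20

19/20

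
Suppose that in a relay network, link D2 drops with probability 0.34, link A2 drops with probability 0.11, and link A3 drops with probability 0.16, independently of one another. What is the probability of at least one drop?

Independence gives P(none) = ∏(1 − pᵢ).
P(none) = (1 − 0.34) × (1 − 0.11) × (1 − 0.16) = 0.66 × 0.89 × 0.84 = 0.493416
P(at least one) = 1 − 0.493416 = 0.506584

0.506584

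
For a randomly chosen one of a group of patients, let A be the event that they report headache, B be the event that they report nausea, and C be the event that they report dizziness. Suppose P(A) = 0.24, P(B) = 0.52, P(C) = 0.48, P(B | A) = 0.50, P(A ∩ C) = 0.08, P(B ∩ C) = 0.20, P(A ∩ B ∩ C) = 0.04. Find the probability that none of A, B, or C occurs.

P(A ∩ B) = P(A)·P(B|A) = 0.24 × 0.50 = 0.12
Inclusion–exclusion gives
P(A ∪ B ∪ C) = 0.24 + 0.52 + 0.48 − 0.12 − 0.08 − 0.20 + 0.04 = 0.88
P(none) = 1 − 0.88 = 0.12

0.12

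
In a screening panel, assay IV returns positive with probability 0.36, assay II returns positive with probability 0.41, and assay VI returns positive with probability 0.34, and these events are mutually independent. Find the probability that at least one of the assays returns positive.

P(none) = (1 − 0.36) × (1 − 0.41) × (1 − 0.34) = 0.64 × 0.59 × 0.66 = 0.249216
P(at least one) = 1 − 0.249216 = 0.750784

0.750784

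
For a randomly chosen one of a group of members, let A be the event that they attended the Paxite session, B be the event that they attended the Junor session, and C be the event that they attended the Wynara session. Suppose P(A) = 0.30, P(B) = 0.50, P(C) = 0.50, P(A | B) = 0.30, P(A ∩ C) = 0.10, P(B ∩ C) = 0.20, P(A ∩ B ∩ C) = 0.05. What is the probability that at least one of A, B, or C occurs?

0.90

P(A ∩ B) = P(B)·P(A|B) = 0.50 × 0.30 = 0.15
Using inclusion–exclusion:
P(A ∪ B ∪ C) = 0.30 + 0.50 + 0.50 − 0.15 − 0.10 − 0.20 + 0.05 = 0.90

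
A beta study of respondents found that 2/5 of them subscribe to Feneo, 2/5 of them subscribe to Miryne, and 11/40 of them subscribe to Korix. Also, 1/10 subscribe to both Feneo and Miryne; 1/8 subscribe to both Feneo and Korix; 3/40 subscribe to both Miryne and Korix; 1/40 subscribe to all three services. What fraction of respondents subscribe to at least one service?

4/5

By inclusion–exclusion:
P(union) = 2/5 + 2/5 + 11/40 − 1/10 − 1/8 − 3/40 + 1/40 = 4/5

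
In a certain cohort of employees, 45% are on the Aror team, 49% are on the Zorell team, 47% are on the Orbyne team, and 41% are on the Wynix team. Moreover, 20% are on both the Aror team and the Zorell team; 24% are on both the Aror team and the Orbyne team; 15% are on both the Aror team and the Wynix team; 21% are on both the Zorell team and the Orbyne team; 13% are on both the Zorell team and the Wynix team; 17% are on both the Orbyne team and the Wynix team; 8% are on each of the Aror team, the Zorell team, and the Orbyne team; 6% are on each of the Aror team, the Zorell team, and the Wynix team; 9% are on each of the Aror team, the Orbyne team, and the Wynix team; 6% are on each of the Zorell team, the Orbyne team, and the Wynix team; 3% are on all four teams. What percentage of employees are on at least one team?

98%

By inclusion–exclusion:
P(≥1) = 45 + 49 + 47 + 41 − 20 − 24 − 15 − 21 − 13 − 17 + 8 + 6 + 9 + 6 − 3 = 98%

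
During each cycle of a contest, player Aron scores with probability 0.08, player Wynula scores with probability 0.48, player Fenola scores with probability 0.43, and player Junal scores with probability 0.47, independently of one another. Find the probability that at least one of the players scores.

Since the events are independent, P(none) is the product of the individual non-occurrence probabilities.
P(none) = (1 − 0.08) × (1 − 0.48) × (1 − 0.43) × (1 − 0.47) = 0.92 × 0.52 × 0.57 × 0.53 = 0.14452464
P(at least one) = 1 − 0.14452464 = 0.85547536

0.85547536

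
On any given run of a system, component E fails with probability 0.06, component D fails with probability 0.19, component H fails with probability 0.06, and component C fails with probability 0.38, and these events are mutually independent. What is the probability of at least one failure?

Independence gives P(none) = ∏(1 − pᵢ).
P(none) = (1 − 0.06) × (1 − 0.19) × (1 − 0.06) × (1 − 0.38) = 0.94 × 0.81 × 0.94 × 0.62 = 0.44374392
P(at least one) = 1 − 0.44374392 = 0.55625608

0.55625608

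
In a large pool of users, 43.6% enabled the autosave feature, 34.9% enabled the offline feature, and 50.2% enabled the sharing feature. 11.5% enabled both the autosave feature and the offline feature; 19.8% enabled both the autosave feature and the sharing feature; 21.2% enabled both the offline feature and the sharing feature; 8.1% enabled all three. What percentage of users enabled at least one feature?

Inclusion–exclusion gives
P(at least one) = 43.6 + 34.9 + 50.2 − 11.5 − 19.8 − 21.2 + 8.1 = 84.3%

84.3%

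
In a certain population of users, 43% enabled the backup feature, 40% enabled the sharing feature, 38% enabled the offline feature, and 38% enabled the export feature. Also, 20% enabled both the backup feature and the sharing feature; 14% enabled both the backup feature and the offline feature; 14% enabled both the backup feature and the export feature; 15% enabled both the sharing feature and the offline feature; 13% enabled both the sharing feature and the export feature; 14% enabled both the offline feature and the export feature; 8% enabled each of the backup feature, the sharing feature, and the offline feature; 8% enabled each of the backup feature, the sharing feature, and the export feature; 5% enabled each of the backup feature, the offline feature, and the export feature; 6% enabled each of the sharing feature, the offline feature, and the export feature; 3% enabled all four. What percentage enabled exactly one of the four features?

48%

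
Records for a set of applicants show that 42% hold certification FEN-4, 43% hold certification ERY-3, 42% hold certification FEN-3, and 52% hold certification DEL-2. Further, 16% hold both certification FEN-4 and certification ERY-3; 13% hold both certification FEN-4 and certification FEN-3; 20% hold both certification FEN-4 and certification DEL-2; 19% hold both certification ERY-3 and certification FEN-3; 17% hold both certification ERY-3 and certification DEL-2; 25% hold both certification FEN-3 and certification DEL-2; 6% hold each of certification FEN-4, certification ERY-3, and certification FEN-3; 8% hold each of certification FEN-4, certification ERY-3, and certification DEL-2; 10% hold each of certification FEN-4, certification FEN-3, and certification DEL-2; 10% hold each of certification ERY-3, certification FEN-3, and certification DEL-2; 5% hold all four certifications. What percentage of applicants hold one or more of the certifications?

Using inclusion–exclusion:
P(≥1) = 42 + 43 + 42 + 52 − 16 − 13 − 20 − 19 − 17 − 25 + 6 + 8 + 10 + 10 − 5 = 98%

98%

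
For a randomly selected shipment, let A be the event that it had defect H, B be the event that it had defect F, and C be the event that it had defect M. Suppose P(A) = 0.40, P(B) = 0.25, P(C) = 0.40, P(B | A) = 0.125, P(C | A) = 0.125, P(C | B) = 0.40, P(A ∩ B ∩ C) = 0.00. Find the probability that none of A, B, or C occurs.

P(A ∩ B) = P(A)·P(B|A) = 0.40 × 0.125 = 0.05
P(A ∩ C) = P(A)·P(C|A) = 0.40 × 0.125 = 0.05
P(B ∩ C) = P(B)·P(C|B) = 0.25 × 0.40 = 0.10
By inclusion-exclusion,
P(A ∪ B ∪ C) = 0.40 + 0.25 + 0.40 − 0.05 − 0.05 − 0.10 + 0.00 = 0.85
P(none) = 1 − 0.85 = 0.15

0.15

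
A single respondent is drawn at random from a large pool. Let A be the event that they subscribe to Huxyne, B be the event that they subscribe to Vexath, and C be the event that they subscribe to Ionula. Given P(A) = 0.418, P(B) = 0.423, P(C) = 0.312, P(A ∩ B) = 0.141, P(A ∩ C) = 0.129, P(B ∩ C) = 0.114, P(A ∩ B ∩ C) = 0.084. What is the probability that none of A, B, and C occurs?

P(A ∪ B ∪ C) = 0.418 + 0.423 + 0.312 − 0.141 − 0.129 − 0.114 + 0.084 = 0.853
P(none) = 1 − 0.853 = 0.147

0.147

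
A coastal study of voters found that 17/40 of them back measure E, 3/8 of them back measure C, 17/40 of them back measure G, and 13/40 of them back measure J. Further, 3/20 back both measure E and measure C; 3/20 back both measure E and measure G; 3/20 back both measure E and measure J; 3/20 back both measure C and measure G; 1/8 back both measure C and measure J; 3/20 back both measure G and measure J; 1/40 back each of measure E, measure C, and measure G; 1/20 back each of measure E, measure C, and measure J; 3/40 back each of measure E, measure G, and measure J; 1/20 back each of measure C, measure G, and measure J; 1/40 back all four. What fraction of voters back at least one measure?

17/20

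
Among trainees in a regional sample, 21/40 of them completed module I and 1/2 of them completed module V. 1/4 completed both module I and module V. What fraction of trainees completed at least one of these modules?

31/40

Using inclusion–exclusion:
P(at least one) = 21/40 + 1/2 − 1/4 = 31/40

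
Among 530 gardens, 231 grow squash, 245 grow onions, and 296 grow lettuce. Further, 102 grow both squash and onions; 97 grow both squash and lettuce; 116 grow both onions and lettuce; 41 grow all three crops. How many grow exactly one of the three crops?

265

|exactly one| = 231 + 245 + 296 − 2·102 − 2·97 − 2·116 + 3·41 = 265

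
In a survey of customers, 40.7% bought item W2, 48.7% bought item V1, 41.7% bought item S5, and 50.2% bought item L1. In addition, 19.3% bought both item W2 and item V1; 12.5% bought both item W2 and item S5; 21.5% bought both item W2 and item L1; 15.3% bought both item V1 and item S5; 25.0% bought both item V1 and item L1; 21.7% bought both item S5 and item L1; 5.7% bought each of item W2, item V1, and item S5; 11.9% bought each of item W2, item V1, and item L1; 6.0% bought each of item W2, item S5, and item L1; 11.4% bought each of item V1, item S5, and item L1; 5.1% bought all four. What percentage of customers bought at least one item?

P(≥1) = 40.7 + 48.7 + 41.7 + 50.2 − 19.3 − 12.5 − 21.5 − 15.3 − 25.0 − 21.7 + 5.7 + 11.9 + 6.0 + 11.4 − 5.1 = 95.9%

95.9%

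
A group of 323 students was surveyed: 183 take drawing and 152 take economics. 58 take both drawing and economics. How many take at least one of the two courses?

Using inclusion–exclusion:
|at least one| = 183 + 152 − 58 = 277

277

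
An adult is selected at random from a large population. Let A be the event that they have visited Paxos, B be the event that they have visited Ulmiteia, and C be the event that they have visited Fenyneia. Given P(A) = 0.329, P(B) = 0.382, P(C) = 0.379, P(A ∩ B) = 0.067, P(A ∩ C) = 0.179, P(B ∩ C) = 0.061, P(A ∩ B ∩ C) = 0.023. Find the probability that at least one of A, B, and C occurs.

0.806

P(A ∪ B ∪ C) = 0.329 + 0.382 + 0.379 − 0.067 − 0.179 − 0.061 + 0.023 = 0.806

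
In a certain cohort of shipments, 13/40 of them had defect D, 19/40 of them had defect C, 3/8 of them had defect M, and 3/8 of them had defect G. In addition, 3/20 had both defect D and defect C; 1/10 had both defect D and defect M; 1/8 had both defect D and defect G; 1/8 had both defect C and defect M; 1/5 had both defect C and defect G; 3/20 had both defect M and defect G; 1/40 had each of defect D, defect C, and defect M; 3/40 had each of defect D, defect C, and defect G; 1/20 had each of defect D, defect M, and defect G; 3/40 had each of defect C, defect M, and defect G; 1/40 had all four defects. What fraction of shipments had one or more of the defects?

9/10

P(at least one) = 13/40 + 19/40 + 3/8 + 3/8 − 3/20 − 1/10 − 1/8 − 1/8 − 1/5 − 3/20 + 1/40 + 3/40 + 1/20 + 3/40 − 1/40 = 9/10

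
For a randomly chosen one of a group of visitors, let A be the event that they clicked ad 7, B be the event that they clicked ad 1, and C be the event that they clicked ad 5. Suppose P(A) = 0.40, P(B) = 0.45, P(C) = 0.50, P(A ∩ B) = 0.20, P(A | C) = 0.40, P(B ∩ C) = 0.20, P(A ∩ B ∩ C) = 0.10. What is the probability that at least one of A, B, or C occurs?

P(A ∩ C) = P(C)·P(A|C) = 0.50 × 0.40 = 0.20
P(A ∪ B ∪ C) = 0.40 + 0.45 + 0.50 − 0.20 − 0.20 − 0.20 + 0.10 = 0.85

0.85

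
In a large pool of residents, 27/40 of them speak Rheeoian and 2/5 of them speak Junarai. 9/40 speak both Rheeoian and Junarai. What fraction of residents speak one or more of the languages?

Apply inclusion-exclusion:
P(≥1) = 27/40 + 2/5 − 9/40 = 17/20

17/20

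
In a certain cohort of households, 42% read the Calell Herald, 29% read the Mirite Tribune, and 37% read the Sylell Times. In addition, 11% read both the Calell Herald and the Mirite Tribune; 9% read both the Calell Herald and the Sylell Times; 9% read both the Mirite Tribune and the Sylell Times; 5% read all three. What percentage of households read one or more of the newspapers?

84%

Apply inclusion-exclusion:
P(at least one) = 42 + 29 + 37 − 11 − 9 − 9 + 5 = 84%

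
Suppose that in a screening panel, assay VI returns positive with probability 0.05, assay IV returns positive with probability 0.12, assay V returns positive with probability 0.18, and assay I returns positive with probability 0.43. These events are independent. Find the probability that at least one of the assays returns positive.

0.6092536

Independence gives P(none) = ∏(1 − pᵢ).
P(none) = (1 − 0.05) × (1 − 0.12) × (1 − 0.18) × (1 − 0.43) = 0.95 × 0.88 × 0.82 × 0.57 = 0.3907464
P(at least one) = 1 − 0.3907464 = 0.6092536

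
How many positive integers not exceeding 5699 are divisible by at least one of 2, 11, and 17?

3261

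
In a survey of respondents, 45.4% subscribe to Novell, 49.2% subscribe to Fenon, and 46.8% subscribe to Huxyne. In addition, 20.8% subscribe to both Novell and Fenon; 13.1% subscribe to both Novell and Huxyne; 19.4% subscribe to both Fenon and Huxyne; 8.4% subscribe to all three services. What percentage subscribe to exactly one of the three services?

By inclusion–exclusion (exactly-one form):
P(exactly one) = 45.4 + 49.2 + 46.8 − 2·20.8 − 2·13.1 − 2·19.4 + 3·8.4 = 60.0%

60.0%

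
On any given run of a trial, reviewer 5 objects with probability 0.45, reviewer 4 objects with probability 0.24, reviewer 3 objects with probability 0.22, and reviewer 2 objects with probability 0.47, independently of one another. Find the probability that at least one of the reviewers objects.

P(none) = (1 − 0.45) × (1 − 0.24) × (1 − 0.22) × (1 − 0.47) = 0.55 × 0.76 × 0.78 × 0.53 = 0.1728012
P(at least one) = 1 − 0.1728012 = 0.8271988

0.8271988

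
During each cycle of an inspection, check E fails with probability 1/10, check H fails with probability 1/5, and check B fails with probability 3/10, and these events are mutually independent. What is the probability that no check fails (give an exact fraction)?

P(none) = (1 − 1/10) × (1 − 1/5) × (1 − 3/10) = 9/10 × 4/5 × 7/10 = 63/125

63/125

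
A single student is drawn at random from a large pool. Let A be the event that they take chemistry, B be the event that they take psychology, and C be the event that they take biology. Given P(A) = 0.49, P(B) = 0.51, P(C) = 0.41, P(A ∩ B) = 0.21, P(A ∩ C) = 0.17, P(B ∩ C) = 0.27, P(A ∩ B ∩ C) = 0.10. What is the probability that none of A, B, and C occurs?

By inclusion–exclusion:
P(A ∪ B ∪ C) = 0.49 + 0.51 + 0.41 − 0.21 − 0.17 − 0.27 + 0.10 = 0.86
P(none) = 1 − 0.86 = 0.14

0.14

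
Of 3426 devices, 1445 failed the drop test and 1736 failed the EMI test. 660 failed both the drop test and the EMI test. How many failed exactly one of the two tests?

1861

Using the inclusion–exclusion count for exactly one event:
N(exactly one) = 1445 + 1736 − 2·660 = 1861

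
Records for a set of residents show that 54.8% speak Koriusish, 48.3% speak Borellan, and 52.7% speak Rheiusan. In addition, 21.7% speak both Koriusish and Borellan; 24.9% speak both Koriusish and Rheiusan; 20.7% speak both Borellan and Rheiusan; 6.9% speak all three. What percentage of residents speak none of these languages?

4.6%

By inclusion-exclusion,
P(≥1) = 54.8 + 48.3 + 52.7 − 21.7 − 24.9 − 20.7 + 6.9 = 95.4%
P(none) = 100% − 95.4% = 4.6%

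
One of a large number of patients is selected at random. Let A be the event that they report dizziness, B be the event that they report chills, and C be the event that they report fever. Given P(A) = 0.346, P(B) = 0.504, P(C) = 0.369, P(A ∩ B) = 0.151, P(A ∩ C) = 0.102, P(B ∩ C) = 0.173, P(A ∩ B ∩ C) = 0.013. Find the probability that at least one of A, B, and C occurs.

Apply inclusion-exclusion:
P(A ∪ B ∪ C) = 0.346 + 0.504 + 0.369 − 0.151 − 0.102 − 0.173 + 0.013 = 0.806

0.806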